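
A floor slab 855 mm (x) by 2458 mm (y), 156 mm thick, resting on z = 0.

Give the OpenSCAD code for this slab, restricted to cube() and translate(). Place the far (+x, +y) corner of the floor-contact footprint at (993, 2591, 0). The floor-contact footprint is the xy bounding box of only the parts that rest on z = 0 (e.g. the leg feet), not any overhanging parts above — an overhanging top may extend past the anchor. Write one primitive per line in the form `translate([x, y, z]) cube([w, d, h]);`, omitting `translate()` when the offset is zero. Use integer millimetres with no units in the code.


translate([138, 133, 0]) cube([855, 2458, 156]);


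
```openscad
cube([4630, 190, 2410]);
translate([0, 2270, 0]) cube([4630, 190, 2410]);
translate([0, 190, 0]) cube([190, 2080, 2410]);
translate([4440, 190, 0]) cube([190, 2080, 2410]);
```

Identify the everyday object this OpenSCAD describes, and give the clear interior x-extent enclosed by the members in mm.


A house (or room) frame. The interior width is 4250 mm.

Four 2410 mm walls enclosing a rectangle with no floor or roof — a room or house frame. Outside width is 4630 mm and wall thickness is 190 mm, so the interior width is 4630 − 2 × 190 = 4250 mm.


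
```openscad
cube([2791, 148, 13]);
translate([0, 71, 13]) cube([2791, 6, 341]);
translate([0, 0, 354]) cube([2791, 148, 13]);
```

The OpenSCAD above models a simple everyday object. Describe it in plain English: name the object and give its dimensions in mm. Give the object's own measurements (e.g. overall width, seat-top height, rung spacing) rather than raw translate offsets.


An I-beam lying along x, 2791 mm long. Overall section height 367 mm. Two flanges 148 mm wide (y) and 13 mm thick, one on the floor and one at the top; a web 6 mm thick runs between them, centred on the flange width.


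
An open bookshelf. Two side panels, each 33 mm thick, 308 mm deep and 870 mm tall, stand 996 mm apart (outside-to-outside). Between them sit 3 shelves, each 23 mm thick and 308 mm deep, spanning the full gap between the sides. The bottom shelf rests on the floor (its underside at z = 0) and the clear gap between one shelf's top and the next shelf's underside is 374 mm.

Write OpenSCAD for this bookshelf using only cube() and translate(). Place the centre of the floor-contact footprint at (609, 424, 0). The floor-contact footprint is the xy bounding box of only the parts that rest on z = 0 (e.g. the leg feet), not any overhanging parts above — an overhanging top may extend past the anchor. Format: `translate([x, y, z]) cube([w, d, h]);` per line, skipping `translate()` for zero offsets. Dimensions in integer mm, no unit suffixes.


translate([111, 270, 0]) cube([33, 308, 870]);
translate([1074, 270, 0]) cube([33, 308, 870]);
translate([144, 270, 0]) cube([930, 308, 23]);
translate([144, 270, 397]) cube([930, 308, 23]);
translate([144, 270, 794]) cube([930, 308, 23]);


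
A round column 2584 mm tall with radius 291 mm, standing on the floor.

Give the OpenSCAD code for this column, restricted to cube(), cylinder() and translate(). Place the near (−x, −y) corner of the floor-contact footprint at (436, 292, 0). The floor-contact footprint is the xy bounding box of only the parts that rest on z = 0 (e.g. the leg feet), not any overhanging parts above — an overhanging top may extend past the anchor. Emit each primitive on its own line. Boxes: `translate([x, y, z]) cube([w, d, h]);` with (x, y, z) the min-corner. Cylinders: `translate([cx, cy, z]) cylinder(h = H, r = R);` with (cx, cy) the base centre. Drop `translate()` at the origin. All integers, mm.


translate([727, 583, 0]) cylinder(h = 2584, r = 291);


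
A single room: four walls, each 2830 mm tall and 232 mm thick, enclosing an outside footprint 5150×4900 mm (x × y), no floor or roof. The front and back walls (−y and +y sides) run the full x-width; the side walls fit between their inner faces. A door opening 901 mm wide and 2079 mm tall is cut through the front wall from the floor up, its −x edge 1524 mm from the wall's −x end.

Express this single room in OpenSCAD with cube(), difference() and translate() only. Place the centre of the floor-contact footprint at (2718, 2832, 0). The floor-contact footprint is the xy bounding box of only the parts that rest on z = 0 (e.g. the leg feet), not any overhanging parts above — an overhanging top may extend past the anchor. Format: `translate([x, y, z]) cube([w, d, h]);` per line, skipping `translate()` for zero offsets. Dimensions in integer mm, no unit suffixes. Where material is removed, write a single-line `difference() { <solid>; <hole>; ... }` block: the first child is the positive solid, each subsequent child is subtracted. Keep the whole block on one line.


difference() { translate([143, 382, 0]) cube([5150, 232, 2830]); translate([1667, 382, 0]) cube([901, 232, 2079]); }
translate([143, 5050, 0]) cube([5150, 232, 2830]);
translate([143, 614, 0]) cube([232, 4436, 2830]);
translate([5061, 614, 0]) cube([232, 4436, 2830]);


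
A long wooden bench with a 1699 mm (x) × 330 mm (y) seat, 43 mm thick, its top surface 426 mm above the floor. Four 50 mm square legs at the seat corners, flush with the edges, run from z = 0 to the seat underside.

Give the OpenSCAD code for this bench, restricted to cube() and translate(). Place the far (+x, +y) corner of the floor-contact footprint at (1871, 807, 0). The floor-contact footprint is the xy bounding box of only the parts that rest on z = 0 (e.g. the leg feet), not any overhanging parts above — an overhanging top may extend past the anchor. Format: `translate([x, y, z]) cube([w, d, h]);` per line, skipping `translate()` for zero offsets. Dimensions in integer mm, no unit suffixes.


translate([172, 477, 383]) cube([1699, 330, 43]);
translate([172, 477, 0]) cube([50, 50, 383]);
translate([172, 757, 0]) cube([50, 50, 383]);
translate([1821, 477, 0]) cube([50, 50, 383]);
translate([1821, 757, 0]) cube([50, 50, 383]);


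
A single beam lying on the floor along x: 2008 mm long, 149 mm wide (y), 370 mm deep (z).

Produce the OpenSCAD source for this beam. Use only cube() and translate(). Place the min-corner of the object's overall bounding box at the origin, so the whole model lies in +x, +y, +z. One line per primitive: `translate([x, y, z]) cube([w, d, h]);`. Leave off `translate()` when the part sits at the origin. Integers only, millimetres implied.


cube([2008, 149, 370]);


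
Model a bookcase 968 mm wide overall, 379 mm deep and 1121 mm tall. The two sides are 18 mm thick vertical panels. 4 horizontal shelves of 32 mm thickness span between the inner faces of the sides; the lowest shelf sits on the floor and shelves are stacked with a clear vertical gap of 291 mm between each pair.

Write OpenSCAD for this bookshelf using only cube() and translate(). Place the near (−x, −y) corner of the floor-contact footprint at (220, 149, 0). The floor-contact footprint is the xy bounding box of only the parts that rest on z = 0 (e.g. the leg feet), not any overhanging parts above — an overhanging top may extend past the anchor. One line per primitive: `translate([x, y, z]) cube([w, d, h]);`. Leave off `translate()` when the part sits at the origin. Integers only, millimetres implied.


translate([220, 149, 0]) cube([18, 379, 1121]);
translate([1170, 149, 0]) cube([18, 379, 1121]);
translate([238, 149, 0]) cube([932, 379, 32]);
translate([238, 149, 323]) cube([932, 379, 32]);
translate([238, 149, 646]) cube([932, 379, 32]);
translate([238, 149, 969]) cube([932, 379, 32]);


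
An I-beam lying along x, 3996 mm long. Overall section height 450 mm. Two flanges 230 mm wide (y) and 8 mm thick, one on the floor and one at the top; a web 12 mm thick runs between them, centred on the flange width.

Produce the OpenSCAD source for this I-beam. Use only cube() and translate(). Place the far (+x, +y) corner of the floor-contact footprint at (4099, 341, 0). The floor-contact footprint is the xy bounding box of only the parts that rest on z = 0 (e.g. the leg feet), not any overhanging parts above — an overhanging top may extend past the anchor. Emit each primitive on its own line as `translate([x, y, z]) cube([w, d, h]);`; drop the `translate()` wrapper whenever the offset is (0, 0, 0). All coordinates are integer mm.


translate([103, 111, 0]) cube([3996, 230, 8]);
translate([103, 220, 8]) cube([3996, 12, 434]);
translate([103, 111, 442]) cube([3996, 230, 8]);


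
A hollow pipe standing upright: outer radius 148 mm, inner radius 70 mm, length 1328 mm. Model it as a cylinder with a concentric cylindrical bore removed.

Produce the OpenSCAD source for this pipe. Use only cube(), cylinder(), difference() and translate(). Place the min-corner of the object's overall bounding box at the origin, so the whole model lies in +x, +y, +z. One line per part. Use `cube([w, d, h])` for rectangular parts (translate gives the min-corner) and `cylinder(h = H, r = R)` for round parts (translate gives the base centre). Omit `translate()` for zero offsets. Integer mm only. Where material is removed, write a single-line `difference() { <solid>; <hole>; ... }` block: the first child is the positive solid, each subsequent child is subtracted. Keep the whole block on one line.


difference() { translate([148, 148, 0]) cylinder(h = 1328, r = 148); translate([148, 148, 0]) cylinder(h = 1328, r = 70); }


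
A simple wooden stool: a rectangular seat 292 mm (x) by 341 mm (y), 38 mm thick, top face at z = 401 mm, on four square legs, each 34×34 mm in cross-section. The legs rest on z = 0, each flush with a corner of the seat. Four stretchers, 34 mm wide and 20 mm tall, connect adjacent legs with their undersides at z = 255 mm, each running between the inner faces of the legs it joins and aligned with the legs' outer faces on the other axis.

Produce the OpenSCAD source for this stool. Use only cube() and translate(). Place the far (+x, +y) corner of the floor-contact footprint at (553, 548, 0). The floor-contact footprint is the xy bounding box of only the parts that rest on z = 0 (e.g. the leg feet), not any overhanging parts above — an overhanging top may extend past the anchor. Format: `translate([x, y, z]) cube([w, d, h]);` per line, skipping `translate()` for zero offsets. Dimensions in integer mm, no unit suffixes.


// leg_h = 401 - 38 = 363
// stretcher span = 292 - 2*34 = 224
translate([261, 207, 363]) cube([292, 341, 38]);
translate([261, 207, 0]) cube([34, 34, 363]);
translate([519, 207, 0]) cube([34, 34, 363]);
translate([261, 514, 0]) cube([34, 34, 363]);
translate([519, 514, 0]) cube([34, 34, 363]);
translate([295, 207, 255]) cube([224, 34, 20]);
translate([295, 514, 255]) cube([224, 34, 20]);
translate([261, 241, 255]) cube([34, 273, 20]);
translate([519, 241, 255]) cube([34, 273, 20]);


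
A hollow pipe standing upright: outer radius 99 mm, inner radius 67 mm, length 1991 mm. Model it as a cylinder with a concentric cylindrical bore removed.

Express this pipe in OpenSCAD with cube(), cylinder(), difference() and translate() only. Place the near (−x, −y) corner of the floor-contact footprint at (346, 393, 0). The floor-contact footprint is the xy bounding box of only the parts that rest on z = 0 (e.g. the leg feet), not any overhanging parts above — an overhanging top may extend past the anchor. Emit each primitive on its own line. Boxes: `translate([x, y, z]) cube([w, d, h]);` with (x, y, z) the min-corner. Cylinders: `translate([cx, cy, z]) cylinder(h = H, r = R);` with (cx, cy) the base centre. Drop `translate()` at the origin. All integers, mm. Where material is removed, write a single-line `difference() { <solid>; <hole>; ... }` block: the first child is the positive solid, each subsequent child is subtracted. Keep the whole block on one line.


difference() { translate([445, 492, 0]) cylinder(h = 1991, r = 99); translate([445, 492, 0]) cylinder(h = 1991, r = 67); }


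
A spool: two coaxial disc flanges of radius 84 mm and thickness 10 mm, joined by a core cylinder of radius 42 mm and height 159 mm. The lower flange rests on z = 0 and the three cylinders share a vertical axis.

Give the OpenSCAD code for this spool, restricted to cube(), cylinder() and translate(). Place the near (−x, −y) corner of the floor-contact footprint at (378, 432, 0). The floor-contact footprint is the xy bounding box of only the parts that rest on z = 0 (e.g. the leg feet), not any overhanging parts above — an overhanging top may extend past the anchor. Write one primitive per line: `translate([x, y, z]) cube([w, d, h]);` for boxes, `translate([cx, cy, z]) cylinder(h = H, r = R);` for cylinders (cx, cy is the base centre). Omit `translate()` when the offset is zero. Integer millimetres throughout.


translate([462, 516, 0]) cylinder(h = 10, r = 84);
translate([462, 516, 10]) cylinder(h = 159, r = 42);
translate([462, 516, 169]) cylinder(h = 10, r = 84);


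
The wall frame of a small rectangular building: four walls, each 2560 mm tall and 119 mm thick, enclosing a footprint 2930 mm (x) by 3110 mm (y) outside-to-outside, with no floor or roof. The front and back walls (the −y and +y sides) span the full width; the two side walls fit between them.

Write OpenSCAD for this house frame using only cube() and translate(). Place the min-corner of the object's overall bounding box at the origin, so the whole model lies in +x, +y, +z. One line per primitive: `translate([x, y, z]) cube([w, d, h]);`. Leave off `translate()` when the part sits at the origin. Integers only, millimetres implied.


cube([2930, 119, 2560]);
translate([0, 2991, 0]) cube([2930, 119, 2560]);
translate([0, 119, 0]) cube([119, 2872, 2560]);
translate([2811, 119, 0]) cube([119, 2872, 2560]);


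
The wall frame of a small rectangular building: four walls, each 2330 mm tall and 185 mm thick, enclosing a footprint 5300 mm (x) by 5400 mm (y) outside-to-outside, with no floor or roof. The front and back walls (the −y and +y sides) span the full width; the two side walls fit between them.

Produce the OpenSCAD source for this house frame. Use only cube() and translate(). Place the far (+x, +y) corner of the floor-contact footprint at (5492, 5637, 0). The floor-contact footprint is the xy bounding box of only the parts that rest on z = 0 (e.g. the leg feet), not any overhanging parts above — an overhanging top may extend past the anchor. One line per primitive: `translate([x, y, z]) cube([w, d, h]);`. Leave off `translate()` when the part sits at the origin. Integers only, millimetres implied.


translate([192, 237, 0]) cube([5300, 185, 2330]);
translate([192, 5452, 0]) cube([5300, 185, 2330]);
translate([192, 422, 0]) cube([185, 5030, 2330]);
translate([5307, 422, 0]) cube([185, 5030, 2330]);


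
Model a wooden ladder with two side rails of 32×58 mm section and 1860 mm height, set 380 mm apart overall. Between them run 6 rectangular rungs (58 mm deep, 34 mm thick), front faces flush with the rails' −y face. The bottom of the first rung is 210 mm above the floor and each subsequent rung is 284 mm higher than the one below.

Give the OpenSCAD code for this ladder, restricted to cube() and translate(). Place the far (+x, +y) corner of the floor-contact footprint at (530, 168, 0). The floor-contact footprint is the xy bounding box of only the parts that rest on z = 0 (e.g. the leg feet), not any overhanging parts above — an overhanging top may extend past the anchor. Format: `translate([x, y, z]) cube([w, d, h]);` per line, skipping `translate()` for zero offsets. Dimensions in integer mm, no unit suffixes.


translate([150, 110, 0]) cube([32, 58, 1860]);
translate([498, 110, 0]) cube([32, 58, 1860]);
translate([182, 110, 210]) cube([316, 58, 34]);
translate([182, 110, 494]) cube([316, 58, 34]);
translate([182, 110, 778]) cube([316, 58, 34]);
translate([182, 110, 1062]) cube([316, 58, 34]);
translate([182, 110, 1346]) cube([316, 58, 34]);
translate([182, 110, 1630]) cube([316, 58, 34]);


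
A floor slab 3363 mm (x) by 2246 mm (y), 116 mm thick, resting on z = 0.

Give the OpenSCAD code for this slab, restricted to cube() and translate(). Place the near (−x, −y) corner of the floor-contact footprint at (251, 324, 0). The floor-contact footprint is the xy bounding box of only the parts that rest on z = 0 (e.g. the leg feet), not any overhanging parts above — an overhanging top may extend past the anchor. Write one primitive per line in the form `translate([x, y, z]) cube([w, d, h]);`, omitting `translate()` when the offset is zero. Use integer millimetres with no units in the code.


translate([251, 324, 0]) cube([3363, 2246, 116]);


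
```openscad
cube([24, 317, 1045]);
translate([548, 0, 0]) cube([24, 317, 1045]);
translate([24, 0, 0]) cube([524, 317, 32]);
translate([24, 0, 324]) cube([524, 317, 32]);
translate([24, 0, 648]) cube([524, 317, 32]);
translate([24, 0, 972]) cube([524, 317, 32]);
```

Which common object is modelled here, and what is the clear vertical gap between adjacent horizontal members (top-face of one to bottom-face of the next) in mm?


A bookshelf. The clear shelf gap is 292 mm.

Two tall side panels with 4 horizontal boards between them — a bookshelf. The first two shelf undersides are at z = 0 and z = 324; with shelf thickness 32, the clear gap is 324 − 0 − 32 = 292 mm.


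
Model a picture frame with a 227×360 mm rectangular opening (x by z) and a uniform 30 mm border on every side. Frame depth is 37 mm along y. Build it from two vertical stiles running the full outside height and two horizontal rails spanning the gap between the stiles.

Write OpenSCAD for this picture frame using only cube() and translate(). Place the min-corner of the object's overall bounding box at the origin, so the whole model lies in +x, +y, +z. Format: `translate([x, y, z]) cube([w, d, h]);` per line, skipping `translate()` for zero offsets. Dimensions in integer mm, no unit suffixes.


cube([30, 37, 420]);
translate([257, 0, 0]) cube([30, 37, 420]);
translate([30, 0, 0]) cube([227, 37, 30]);
translate([30, 0, 390]) cube([227, 37, 30]);


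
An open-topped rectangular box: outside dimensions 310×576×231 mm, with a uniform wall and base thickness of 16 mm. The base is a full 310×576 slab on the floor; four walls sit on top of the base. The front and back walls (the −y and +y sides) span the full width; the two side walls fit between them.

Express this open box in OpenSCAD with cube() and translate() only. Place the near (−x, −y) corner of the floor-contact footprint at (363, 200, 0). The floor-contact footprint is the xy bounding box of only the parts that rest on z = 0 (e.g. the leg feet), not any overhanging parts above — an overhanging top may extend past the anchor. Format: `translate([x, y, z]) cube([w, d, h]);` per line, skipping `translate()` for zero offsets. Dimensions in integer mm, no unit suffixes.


translate([363, 200, 0]) cube([310, 576, 16]);
translate([363, 200, 16]) cube([310, 16, 215]);
translate([363, 760, 16]) cube([310, 16, 215]);
translate([363, 216, 16]) cube([16, 544, 215]);
translate([657, 216, 16]) cube([16, 544, 215]);


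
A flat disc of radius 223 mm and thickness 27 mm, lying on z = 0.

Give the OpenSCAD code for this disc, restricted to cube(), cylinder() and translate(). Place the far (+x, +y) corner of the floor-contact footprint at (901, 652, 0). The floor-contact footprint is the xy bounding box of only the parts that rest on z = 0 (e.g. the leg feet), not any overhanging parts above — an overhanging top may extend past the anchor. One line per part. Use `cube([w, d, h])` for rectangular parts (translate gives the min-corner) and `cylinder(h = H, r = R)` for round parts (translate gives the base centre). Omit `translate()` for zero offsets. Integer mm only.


translate([678, 429, 0]) cylinder(h = 27, r = 223);


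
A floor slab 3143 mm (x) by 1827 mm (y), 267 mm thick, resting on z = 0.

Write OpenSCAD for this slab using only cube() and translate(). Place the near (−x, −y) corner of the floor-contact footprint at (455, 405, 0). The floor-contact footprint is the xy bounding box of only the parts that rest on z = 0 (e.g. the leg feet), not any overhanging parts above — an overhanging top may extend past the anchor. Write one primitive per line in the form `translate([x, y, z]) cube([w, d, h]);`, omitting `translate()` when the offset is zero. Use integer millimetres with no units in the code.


translate([455, 405, 0]) cube([3143, 1827, 267]);


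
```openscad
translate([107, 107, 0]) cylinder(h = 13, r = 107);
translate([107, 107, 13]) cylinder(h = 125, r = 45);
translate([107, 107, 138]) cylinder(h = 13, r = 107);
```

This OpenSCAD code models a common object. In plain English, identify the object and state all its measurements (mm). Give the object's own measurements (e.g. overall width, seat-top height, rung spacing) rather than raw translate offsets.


A spool: two coaxial disc flanges of radius 107 mm and thickness 13 mm, joined by a core cylinder of radius 45 mm and height 125 mm. The lower flange rests on z = 0 and the three cylinders share a vertical axis.


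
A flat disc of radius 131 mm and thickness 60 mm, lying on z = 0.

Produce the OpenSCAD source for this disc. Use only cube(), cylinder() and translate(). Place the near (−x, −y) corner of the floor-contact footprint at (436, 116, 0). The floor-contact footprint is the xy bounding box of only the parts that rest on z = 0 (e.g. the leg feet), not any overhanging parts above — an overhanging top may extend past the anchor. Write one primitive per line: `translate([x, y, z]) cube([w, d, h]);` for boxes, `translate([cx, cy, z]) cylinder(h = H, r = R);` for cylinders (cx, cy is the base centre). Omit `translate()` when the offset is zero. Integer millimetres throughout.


translate([567, 247, 0]) cylinder(h = 60, r = 131);


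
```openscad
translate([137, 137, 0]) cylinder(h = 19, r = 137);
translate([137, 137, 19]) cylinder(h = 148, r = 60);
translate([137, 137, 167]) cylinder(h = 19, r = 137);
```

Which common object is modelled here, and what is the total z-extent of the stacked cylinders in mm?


A spool. The overall height is 186 mm.

Three coaxial cylinders, large–small–large — a spool. Two 19 mm flanges and a 148 mm core give 19 + 148 + 19 = 186 mm.


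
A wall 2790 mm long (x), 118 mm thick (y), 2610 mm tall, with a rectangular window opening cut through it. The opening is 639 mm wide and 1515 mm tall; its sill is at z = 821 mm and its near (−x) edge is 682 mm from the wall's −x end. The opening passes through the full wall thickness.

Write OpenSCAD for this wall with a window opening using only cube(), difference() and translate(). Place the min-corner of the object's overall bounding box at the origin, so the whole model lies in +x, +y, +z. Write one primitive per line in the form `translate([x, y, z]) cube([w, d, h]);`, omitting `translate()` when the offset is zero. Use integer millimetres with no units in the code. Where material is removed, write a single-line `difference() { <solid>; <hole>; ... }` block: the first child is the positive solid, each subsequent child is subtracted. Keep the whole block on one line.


difference() { cube([2790, 118, 2610]); translate([682, 0, 821]) cube([639, 118, 1515]); }


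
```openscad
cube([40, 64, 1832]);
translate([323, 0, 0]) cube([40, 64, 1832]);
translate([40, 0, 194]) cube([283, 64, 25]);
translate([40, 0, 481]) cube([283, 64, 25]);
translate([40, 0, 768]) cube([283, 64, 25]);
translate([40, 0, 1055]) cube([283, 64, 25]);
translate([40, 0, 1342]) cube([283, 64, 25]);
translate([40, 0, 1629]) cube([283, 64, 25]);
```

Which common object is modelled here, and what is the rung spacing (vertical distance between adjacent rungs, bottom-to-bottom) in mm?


A ladder. The rung spacing is 287 mm.

Two tall 40×64 posts with 6 short bars between them — a ladder. Adjacent rungs sit at z = 194 and z = 481, so the spacing is 481 − 194 = 287 mm.


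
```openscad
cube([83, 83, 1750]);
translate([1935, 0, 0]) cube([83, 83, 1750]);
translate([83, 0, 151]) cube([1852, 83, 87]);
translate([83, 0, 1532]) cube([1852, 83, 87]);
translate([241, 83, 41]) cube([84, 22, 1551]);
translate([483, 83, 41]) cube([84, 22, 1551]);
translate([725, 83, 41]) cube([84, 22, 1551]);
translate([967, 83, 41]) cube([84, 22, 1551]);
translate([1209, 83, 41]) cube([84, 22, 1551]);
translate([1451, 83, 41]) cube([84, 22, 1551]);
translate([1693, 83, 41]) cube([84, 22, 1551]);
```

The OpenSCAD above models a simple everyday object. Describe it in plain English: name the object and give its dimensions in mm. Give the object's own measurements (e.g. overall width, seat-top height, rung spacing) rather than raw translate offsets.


A fence section. Two 83×83 mm posts, 1750 mm tall, stand on the floor with a clear span of 1852 mm between their inner faces. Two horizontal rails of 83×87 mm section span the gap between the posts with their undersides at z = 151 mm and z = 1532 mm, flush with the posts' −y face. 7 pickets, each 84 mm wide, 22 mm thick and 1551 mm tall, are fixed to the +y face of the rails with their bottoms at z = 41 mm, spaced across the span with a 158 mm gap after the −x post and between neighbouring pickets and before the +x post.


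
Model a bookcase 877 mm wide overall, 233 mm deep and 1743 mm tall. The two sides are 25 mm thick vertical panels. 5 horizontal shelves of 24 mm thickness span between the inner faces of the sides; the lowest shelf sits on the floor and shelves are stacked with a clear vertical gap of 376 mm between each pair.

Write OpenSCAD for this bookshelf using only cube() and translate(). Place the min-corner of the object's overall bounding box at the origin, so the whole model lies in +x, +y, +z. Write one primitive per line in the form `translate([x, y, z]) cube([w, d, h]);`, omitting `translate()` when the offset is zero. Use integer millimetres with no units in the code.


cube([25, 233, 1743]);
translate([852, 0, 0]) cube([25, 233, 1743]);
translate([25, 0, 0]) cube([827, 233, 24]);
translate([25, 0, 400]) cube([827, 233, 24]);
translate([25, 0, 800]) cube([827, 233, 24]);
translate([25, 0, 1200]) cube([827, 233, 24]);
translate([25, 0, 1600]) cube([827, 233, 24]);


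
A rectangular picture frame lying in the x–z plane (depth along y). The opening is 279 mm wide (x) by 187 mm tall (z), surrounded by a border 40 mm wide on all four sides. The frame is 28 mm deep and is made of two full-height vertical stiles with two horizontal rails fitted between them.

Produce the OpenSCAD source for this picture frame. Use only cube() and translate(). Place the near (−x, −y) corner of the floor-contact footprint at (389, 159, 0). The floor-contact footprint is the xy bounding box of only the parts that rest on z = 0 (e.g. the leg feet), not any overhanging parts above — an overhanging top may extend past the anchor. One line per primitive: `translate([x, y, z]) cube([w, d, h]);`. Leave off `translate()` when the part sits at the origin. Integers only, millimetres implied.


translate([389, 159, 0]) cube([40, 28, 267]);
translate([708, 159, 0]) cube([40, 28, 267]);
translate([429, 159, 0]) cube([279, 28, 40]);
translate([429, 159, 227]) cube([279, 28, 40]);


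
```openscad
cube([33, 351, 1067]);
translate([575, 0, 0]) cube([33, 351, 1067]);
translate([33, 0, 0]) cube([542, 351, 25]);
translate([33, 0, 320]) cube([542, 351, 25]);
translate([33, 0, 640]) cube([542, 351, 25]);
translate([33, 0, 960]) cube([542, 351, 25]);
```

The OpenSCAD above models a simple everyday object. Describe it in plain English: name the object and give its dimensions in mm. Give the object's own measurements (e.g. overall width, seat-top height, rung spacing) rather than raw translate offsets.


An open bookshelf. Two side panels, each 33 mm thick, 351 mm deep and 1067 mm tall, stand 608 mm apart (outside-to-outside). Between them sit 4 shelves, each 25 mm thick and 351 mm deep, spanning the full gap between the sides. The bottom shelf rests on the floor (its underside at z = 0) and the clear gap between one shelf's top and the next shelf's underside is 295 mm.


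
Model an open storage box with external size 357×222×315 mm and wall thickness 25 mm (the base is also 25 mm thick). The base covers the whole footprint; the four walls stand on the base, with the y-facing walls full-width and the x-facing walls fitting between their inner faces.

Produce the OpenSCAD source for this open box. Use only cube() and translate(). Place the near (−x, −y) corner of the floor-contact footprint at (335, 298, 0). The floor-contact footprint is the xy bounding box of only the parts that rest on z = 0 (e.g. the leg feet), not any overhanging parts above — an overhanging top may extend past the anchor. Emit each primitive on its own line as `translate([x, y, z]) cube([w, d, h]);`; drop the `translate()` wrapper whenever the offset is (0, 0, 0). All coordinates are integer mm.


translate([335, 298, 0]) cube([357, 222, 25]);
translate([335, 298, 25]) cube([357, 25, 290]);
translate([335, 495, 25]) cube([357, 25, 290]);
translate([335, 323, 25]) cube([25, 172, 290]);
translate([667, 323, 25]) cube([25, 172, 290]);


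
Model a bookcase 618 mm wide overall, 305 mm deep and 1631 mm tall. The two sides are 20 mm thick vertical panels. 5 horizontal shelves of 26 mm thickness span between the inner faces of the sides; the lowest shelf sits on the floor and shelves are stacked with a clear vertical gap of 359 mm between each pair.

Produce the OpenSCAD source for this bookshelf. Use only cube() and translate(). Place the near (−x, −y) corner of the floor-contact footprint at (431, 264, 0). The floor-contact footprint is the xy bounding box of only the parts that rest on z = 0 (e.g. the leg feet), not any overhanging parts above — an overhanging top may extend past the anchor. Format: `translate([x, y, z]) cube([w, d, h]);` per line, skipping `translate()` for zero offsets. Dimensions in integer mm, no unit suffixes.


translate([431, 264, 0]) cube([20, 305, 1631]);
translate([1029, 264, 0]) cube([20, 305, 1631]);
translate([451, 264, 0]) cube([578, 305, 26]);
translate([451, 264, 385]) cube([578, 305, 26]);
translate([451, 264, 770]) cube([578, 305, 26]);
translate([451, 264, 1155]) cube([578, 305, 26]);
translate([451, 264, 1540]) cube([578, 305, 26]);


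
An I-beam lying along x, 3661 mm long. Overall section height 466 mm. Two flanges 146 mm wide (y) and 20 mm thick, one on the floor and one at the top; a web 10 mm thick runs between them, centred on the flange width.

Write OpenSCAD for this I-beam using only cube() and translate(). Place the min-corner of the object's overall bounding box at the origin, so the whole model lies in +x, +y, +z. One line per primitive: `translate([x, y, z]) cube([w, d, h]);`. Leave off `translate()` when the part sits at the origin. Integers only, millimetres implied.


cube([3661, 146, 20]);
translate([0, 68, 20]) cube([3661, 10, 426]);
translate([0, 0, 446]) cube([3661, 146, 20]);


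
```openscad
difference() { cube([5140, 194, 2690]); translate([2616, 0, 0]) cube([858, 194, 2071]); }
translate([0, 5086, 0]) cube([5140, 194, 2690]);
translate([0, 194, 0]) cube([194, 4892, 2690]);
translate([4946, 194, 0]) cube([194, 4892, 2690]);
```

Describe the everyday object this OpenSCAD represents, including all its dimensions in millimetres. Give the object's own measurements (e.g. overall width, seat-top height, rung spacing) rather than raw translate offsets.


A single room: four walls, each 2690 mm tall and 194 mm thick, enclosing an outside footprint 5140×5280 mm (x × y), no floor or roof. The front and back walls (−y and +y sides) run the full x-width; the side walls fit between their inner faces. A door opening 858 mm wide and 2071 mm tall is cut through the front wall from the floor up, its −x edge 2616 mm from the wall's −x end.


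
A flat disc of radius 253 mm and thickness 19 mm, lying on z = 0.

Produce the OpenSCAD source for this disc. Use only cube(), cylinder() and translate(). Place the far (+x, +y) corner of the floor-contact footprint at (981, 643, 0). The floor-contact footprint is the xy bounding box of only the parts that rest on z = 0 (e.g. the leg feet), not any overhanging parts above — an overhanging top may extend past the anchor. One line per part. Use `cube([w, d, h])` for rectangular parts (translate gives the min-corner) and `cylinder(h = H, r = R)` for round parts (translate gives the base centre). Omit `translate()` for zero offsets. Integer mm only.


translate([728, 390, 0]) cylinder(h = 19, r = 253);


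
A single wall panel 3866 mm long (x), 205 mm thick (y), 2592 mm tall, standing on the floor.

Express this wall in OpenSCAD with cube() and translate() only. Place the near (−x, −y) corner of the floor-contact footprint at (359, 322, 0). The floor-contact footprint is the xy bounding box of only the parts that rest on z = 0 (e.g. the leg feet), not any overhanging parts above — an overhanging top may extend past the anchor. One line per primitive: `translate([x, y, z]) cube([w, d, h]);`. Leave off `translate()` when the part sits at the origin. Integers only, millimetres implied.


translate([359, 322, 0]) cube([3866, 205, 2592]);


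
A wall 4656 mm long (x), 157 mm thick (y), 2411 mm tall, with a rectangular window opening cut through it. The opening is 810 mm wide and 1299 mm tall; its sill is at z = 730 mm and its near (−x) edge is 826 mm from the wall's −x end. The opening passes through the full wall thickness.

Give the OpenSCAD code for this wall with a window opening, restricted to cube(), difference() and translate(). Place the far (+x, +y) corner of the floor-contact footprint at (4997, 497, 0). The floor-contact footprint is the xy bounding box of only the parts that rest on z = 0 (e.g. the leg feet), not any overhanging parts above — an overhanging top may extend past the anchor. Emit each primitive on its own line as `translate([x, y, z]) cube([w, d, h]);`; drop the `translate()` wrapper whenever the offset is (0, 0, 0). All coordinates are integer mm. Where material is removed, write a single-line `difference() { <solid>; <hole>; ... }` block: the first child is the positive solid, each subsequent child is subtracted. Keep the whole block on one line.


difference() { translate([341, 340, 0]) cube([4656, 157, 2411]); translate([1167, 340, 730]) cube([810, 157, 1299]); }


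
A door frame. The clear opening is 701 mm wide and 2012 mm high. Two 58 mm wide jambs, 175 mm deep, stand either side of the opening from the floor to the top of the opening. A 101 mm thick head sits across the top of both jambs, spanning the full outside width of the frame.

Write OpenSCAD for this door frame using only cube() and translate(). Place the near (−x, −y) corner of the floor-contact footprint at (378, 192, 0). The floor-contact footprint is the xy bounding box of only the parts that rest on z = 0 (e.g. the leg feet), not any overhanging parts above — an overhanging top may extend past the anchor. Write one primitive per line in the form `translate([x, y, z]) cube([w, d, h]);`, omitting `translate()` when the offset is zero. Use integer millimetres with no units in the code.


translate([378, 192, 0]) cube([58, 175, 2012]);
translate([1137, 192, 0]) cube([58, 175, 2012]);
translate([378, 192, 2012]) cube([817, 175, 101]);


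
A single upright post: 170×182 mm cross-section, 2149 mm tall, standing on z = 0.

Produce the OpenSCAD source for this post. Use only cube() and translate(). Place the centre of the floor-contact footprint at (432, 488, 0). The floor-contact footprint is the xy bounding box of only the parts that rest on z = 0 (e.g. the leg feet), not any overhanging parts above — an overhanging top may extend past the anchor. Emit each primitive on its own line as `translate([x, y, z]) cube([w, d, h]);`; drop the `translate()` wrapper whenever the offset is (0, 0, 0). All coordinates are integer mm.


translate([347, 397, 0]) cube([170, 182, 2149]);


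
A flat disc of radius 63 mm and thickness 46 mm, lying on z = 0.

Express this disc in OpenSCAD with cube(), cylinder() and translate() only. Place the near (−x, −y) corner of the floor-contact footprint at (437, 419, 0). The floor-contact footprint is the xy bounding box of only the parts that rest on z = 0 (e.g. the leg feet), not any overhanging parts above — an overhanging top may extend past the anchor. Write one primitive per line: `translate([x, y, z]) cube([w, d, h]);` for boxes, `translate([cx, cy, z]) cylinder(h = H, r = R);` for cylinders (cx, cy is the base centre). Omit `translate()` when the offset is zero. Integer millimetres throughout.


translate([500, 482, 0]) cylinder(h = 46, r = 63);


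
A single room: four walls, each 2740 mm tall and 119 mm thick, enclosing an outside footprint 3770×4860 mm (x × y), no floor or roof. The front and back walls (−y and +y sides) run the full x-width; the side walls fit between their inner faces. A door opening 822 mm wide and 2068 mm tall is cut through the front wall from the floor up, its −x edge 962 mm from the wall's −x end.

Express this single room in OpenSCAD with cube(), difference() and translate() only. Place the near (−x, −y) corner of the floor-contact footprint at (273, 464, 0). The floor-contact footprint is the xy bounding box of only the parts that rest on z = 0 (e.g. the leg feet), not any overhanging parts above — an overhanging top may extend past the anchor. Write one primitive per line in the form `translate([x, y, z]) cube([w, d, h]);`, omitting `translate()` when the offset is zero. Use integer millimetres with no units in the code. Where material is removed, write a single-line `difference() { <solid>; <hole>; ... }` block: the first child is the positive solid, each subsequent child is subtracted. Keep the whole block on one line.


difference() { translate([273, 464, 0]) cube([3770, 119, 2740]); translate([1235, 464, 0]) cube([822, 119, 2068]); }
translate([273, 5205, 0]) cube([3770, 119, 2740]);
translate([273, 583, 0]) cube([119, 4622, 2740]);
translate([3924, 583, 0]) cube([119, 4622, 2740]);


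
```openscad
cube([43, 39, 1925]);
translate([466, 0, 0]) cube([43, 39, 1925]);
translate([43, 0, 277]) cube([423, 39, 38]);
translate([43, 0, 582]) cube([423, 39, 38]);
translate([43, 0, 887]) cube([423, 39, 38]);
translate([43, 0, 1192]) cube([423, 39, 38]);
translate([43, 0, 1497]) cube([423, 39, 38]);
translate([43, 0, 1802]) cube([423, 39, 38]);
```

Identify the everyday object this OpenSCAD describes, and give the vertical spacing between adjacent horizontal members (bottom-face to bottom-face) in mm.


A ladder. The rung spacing is 305 mm.

Two tall 43×39 posts with 6 short bars between them — a ladder. Adjacent rungs sit at z = 277 and z = 582, so the spacing is 582 − 277 = 305 mm.


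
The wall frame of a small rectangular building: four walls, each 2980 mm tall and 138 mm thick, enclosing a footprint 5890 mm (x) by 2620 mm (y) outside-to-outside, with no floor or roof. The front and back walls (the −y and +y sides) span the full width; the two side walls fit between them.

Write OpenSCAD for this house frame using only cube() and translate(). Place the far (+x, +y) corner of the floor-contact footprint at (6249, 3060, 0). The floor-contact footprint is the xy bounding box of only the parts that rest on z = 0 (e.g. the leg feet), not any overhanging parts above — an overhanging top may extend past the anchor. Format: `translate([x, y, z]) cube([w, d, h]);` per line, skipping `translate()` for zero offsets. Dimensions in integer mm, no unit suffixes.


translate([359, 440, 0]) cube([5890, 138, 2980]);
translate([359, 2922, 0]) cube([5890, 138, 2980]);
translate([359, 578, 0]) cube([138, 2344, 2980]);
translate([6111, 578, 0]) cube([138, 2344, 2980]);


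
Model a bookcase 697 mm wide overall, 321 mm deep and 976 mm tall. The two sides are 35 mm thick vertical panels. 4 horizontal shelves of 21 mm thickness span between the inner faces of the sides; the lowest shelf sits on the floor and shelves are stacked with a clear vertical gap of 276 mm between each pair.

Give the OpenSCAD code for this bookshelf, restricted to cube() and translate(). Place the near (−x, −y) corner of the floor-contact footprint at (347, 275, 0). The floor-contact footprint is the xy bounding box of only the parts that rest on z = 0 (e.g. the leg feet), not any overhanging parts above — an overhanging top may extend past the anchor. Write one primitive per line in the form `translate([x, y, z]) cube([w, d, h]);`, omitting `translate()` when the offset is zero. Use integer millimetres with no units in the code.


translate([347, 275, 0]) cube([35, 321, 976]);
translate([1009, 275, 0]) cube([35, 321, 976]);
translate([382, 275, 0]) cube([627, 321, 21]);
translate([382, 275, 297]) cube([627, 321, 21]);
translate([382, 275, 594]) cube([627, 321, 21]);
translate([382, 275, 891]) cube([627, 321, 21]);
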